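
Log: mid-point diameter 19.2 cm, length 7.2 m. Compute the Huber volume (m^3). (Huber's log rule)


Huber: V = Am * L,  Am = pi*(Dm/200)^2
Am = pi*(19.2/200)^2 = 0.028953 m^2
V = 0.028953*7.2 = 0.2085 m^3

0.2085


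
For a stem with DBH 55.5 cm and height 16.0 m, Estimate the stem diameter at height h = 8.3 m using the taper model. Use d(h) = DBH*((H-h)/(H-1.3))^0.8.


Taper: d(h) = DBH * ((H - h) / (H - 1.3))^0.8
Numerator = H - h = 16.0 - 8.3 = 7.7 m
Denominator = H - 1.3 = 16.0 - 1.3 = 14.7 m
Ratio = 7.7 / 14.7 = 0.52381
d = 55.5 * 0.52381^0.8 = 33.1 cm

33.1


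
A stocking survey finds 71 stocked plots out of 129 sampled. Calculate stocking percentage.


Formula: Stocking % = stocked plots / total plots * 100
Stocking = 71 / 129 * 100
Stocking = 0.5504 * 100 = 55.0%

55.0


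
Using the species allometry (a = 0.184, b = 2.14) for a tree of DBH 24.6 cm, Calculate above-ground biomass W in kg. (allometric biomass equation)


Formula: W = a * DBH^b  (allometric power law)
DBH^b = 24.6^2.14 = 947.5478
W = 0.184 * 947.5478 = 174.3 kg

174.3


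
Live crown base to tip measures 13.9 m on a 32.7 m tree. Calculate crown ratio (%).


Formula: Crown Ratio = (Crown Length / Total Height) * 100
CR = (13.9 m / 32.7 m) * 100
CR = 0.4251 * 100 = 42.5%

42.5


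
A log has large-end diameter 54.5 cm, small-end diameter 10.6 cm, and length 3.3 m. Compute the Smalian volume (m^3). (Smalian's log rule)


Smalian: V = (A1 + A2)/2 * L,  A = pi*(D/200)^2
A1 = pi*(54.5/200)^2 = 0.233283 m^2
A2 = pi*(10.6/200)^2 = 0.008825 m^2
V = (0.233283+0.008825)/2*3.3 = 0.3995 m^3

0.3995


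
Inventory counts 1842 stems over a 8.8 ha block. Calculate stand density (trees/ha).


Formula: Stand Density = N_trees / Area_ha
Density = 1842 trees / 8.8 ha
Density = 209 trees/ha

209


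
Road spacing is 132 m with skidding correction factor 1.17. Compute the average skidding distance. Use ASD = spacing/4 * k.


Formula: ASD = (spacing / 4) * correction
Uncorrected distance = spacing / 4 = 132 / 4 = 33 m
ASD = 33 * 1.17 = 39 m

39


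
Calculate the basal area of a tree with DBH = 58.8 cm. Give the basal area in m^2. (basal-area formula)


Formula: BA = pi * (DBH/2)^2 / 10000  (cm^2 to m^2)
Radius = DBH/2 = 58.8/2 = 29.4 cm
BA = pi * 29.4^2 / 10000
   = 2715.467 cm^2 / 10000
   = 0.2715 m^2

0.2715


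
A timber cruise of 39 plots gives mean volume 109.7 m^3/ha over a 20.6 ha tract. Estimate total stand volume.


Formula: Total Volume = Mean Volume per ha * Total Area
Total Volume = 109.7 m^3/ha * 20.6 ha
Total Volume = 2260 m^3

2260


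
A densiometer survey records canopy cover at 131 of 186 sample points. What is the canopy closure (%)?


Formula: Canopy closure = covered points / total points * 100
Closure = 131 / 186 * 100
Closure = 0.7043 * 100 = 70.4%

70.4


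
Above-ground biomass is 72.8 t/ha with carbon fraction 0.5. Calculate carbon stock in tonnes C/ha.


Formula: Carbon Stock = Biomass * Carbon Fraction
C = 72.8 t/ha * 0.5
C = 36.4 t C/ha

36.4


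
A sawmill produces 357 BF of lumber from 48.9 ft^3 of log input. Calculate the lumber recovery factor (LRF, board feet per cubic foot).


Formula: LRF = Lumber Output (BF) / Log Input (ft^3)
LRF = 357 BF / 48.9 ft^3
LRF = 7.3 BF/ft^3

7.3


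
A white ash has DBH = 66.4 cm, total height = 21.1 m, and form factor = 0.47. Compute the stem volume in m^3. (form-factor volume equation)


Formula: V = pi * (DBH/200)^2 * H * ff
Radius = DBH/200 = 66.4/200 = 0.332 m
Radius^2 = 0.332^2 = 0.110224 m^2
V = pi * 0.110224 * 21.1 * 0.47
V = 3.434 m^3

3.434


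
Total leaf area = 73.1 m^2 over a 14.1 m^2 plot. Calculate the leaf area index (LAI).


Formula: LAI = total leaf area / ground area  (dimensionless)
LAI = 73.1 m^2 / 14.1 m^2
LAI = 5.18

5.18


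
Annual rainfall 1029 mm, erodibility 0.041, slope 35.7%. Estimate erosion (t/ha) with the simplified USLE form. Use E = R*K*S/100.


Formula: E = R * K * S / 100  (simplified USLE)
R * K = 1029 * 0.041 = 42.189
E = 42.189 * 35.7 / 100 = 15.06 t/ha

15.06


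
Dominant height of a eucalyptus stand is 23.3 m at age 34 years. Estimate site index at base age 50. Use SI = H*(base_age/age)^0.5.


Formula: SI = H_dom * (base_age / age)^0.5
Age ratio = 50 / 34 = 1.47059
sqrt(age_ratio) = 1.21268
SI = 23.3 * 1.21268 = 28.3 m

28.3


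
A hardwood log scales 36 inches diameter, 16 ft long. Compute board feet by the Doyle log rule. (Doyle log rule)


Doyle: BF = (D - 4)^2 * L / 16
Adjusted diameter = 36 - 4 = 32 in
(D-4)^2 = 32^2 = 1024
BF = 1024 * 16 / 16 = 1024 BF

1024


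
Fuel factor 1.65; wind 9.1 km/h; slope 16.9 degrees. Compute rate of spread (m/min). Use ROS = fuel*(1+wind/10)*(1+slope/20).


Formula: ROS = fuel * (1 + wind/10) * (1 + slope/20)
Wind factor = 1 + 9.1/10 = 1.91
Slope factor = 1 + 16.9/20 = 1.845
ROS = 1.65 * 1.91 * 1.845 = 5.81 m/min

5.81


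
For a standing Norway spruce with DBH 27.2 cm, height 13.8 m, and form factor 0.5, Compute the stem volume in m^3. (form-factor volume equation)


Formula: V = pi * (DBH/200)^2 * H * ff
Radius = DBH/200 = 27.2/200 = 0.136 m
Radius^2 = 0.136^2 = 0.018496 m^2
V = pi * 0.018496 * 13.8 * 0.5
V = 0.401 m^3

0.401


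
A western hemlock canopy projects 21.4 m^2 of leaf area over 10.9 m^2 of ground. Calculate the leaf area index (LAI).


Formula: LAI = total leaf area / ground area  (dimensionless)
LAI = 21.4 m^2 / 10.9 m^2
LAI = 1.96

1.96


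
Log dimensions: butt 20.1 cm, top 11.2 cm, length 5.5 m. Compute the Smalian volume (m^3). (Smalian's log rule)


Smalian: V = (A1 + A2)/2 * L,  A = pi*(D/200)^2
A1 = pi*(20.1/200)^2 = 0.031731 m^2
A2 = pi*(11.2/200)^2 = 0.009852 m^2
V = (0.031731+0.009852)/2*5.5 = 0.1144 m^3

0.1144


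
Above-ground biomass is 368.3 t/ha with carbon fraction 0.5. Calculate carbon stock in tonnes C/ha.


Formula: Carbon Stock = Biomass * Carbon Fraction
C = 368.3 t/ha * 0.5
C = 184.2 t C/ha

184.2


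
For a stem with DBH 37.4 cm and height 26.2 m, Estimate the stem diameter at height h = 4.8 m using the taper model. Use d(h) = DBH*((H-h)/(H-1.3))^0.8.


Taper: d(h) = DBH * ((H - h) / (H - 1.3))^0.8
Numerator = H - h = 26.2 - 4.8 = 21.4 m
Denominator = H - 1.3 = 26.2 - 1.3 = 24.9 m
Ratio = 21.4 / 24.9 = 0.85944
d = 37.4 * 0.85944^0.8 = 33.1 cm

33.1


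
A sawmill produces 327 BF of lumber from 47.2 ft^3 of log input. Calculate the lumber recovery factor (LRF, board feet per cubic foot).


Formula: LRF = Lumber Output (BF) / Log Input (ft^3)
LRF = 327 BF / 47.2 ft^3
LRF = 6.93 BF/ft^3

6.93


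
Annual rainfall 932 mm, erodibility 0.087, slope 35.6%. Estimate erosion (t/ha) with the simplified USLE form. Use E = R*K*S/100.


Formula: E = R * K * S / 100  (simplified USLE)
R * K = 932 * 0.087 = 81.084
E = 81.084 * 35.6 / 100 = 28.87 t/ha

28.87


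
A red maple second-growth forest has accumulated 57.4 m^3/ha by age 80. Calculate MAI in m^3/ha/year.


Formula: MAI = Total Volume / Stand Age
MAI = 57.4 m^3/ha / 80 years
MAI = 0.72 m^3/ha/year

0.72


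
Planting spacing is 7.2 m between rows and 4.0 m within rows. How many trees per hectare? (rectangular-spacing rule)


Formula: TPH = 10000 m^2/ha / (spacing_x * spacing_y)
Area per tree = 7.2 m * 4.0 m = 28.8 m^2
TPH = 10000 / 28.8 = 347 trees/ha

347


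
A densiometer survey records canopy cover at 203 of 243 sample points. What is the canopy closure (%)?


Formula: Canopy closure = covered points / total points * 100
Closure = 203 / 243 * 100
Closure = 0.8354 * 100 = 83.5%

83.5


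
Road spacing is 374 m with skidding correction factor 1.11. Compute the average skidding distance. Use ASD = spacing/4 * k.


Formula: ASD = (spacing / 4) * correction
Uncorrected distance = spacing / 4 = 374 / 4 = 93.5 m
ASD = 93.5 * 1.11 = 104 m

104


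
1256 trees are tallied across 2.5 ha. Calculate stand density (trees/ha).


Formula: Stand Density = N_trees / Area_ha
Density = 1256 trees / 2.5 ha
Density = 502 trees/ha

502


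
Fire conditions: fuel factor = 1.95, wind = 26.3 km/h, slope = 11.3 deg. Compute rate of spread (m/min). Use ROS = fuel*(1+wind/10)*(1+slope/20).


Formula: ROS = fuel * (1 + wind/10) * (1 + slope/20)
Wind factor = 1 + 26.3/10 = 3.63
Slope factor = 1 + 11.3/20 = 1.565
ROS = 1.95 * 3.63 * 1.565 = 11.08 m/min

11.08


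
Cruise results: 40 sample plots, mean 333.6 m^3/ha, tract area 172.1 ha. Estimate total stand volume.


Formula: Total Volume = Mean Volume per ha * Total Area
Total Volume = 333.6 m^3/ha * 172.1 ha
Total Volume = 57413 m^3

57413


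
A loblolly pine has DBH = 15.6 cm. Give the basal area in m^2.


Formula: BA = pi * (DBH/2)^2 / 10000  (cm^2 to m^2)
Radius = DBH/2 = 15.6/2 = 7.8 cm
BA = pi * 7.8^2 / 10000
   = 191.1345 cm^2 / 10000
   = 0.0191 m^2

0.0191


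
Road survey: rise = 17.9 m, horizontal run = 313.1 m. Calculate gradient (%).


Formula: Gradient = rise / run * 100
Gradient = 17.9 / 313.1 * 100 = 5.7%

5.7


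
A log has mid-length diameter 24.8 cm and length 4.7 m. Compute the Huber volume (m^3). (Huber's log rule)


Huber: V = Am * L,  Am = pi*(Dm/200)^2
Am = pi*(24.8/200)^2 = 0.048305 m^2
V = 0.048305*4.7 = 0.227 m^3

0.227


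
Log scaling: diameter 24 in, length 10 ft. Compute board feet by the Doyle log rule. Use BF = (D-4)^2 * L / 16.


Doyle: BF = (D - 4)^2 * L / 16
Adjusted diameter = 24 - 4 = 20 in
(D-4)^2 = 20^2 = 400
BF = 400 * 10 / 16 = 250 BF

250


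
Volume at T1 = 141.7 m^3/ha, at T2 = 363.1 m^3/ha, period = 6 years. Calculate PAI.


Formula: PAI = (V_T2 - V_T1) / (T2 - T1)
Volume increment = 363.1 - 141.7 = 221.4 m^3/ha
PAI = 221.4 / 6 = 36.9 m^3/ha/year

36.9


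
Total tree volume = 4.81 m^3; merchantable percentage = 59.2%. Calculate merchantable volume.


Formula: MV = V_total * (merchantable_pct / 100)
Merchantable fraction = 59.2% / 100 = 0.592
MV = 4.81 m^3 * 0.592 = 2.848 m^3

2.848


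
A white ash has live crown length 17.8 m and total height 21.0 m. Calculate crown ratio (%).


Formula: Crown Ratio = (Crown Length / Total Height) * 100
CR = (17.8 m / 21.0 m) * 100
CR = 0.8476 * 100 = 84.8%

84.8


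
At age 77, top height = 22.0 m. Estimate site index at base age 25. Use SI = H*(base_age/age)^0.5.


Formula: SI = H_dom * (base_age / age)^0.5
Age ratio = 25 / 77 = 0.32468
sqrt(age_ratio) = 0.5698
SI = 22.0 * 0.5698 = 12.5 m

12.5


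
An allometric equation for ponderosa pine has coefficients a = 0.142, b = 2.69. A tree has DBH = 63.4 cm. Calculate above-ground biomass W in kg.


Formula: W = a * DBH^b  (allometric power law)
DBH^b = 63.4^2.69 = 70407.6913
W = 0.142 * 70407.6913 = 9997.9 kg

9997.9


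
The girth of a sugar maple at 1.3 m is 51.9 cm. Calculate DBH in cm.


Formula: DBH = C / pi
DBH = 51.9 / pi
pi = 3.14159...
DBH = 16.5 cm

16.5


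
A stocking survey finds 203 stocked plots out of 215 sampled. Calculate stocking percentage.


Formula: Stocking % = stocked plots / total plots * 100
Stocking = 203 / 215 * 100
Stocking = 0.9442 * 100 = 94.4%

94.4


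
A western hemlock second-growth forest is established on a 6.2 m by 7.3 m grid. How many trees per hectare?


Formula: TPH = 10000 m^2/ha / (spacing_x * spacing_y)
Area per tree = 6.2 m * 7.3 m = 45.26 m^2
TPH = 10000 / 45.26 = 221 trees/ha

221


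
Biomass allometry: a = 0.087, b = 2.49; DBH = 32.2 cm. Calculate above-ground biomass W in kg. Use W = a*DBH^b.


Formula: W = a * DBH^b  (allometric power law)
DBH^b = 32.2^2.49 = 5682.7836
W = 0.087 * 5682.7836 = 494.4 kg

494.4


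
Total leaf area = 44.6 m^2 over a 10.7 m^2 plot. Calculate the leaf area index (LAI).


Formula: LAI = total leaf area / ground area  (dimensionless)
LAI = 44.6 m^2 / 10.7 m^2
LAI = 4.17

4.17


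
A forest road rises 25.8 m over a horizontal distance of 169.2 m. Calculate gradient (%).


Formula: Gradient = rise / run * 100
Gradient = 25.8 / 169.2 * 100 = 15.2%

15.2


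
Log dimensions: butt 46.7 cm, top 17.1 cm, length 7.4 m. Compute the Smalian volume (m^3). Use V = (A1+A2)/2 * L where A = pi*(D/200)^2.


Smalian: V = (A1 + A2)/2 * L,  A = pi*(D/200)^2
A1 = pi*(46.7/200)^2 = 0.171287 m^2
A2 = pi*(17.1/200)^2 = 0.022966 m^2
V = (0.171287+0.022966)/2*7.4 = 0.7187 m^3

0.7187


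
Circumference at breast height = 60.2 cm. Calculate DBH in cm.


Formula: DBH = C / pi
DBH = 60.2 / pi
pi = 3.14159...
DBH = 19.2 cm

19.2


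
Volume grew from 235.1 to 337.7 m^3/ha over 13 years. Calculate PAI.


Formula: PAI = (V_T2 - V_T1) / (T2 - T1)
Volume increment = 337.7 - 235.1 = 102.6 m^3/ha
PAI = 102.6 / 13 = 7.89 m^3/ha/year

7.89


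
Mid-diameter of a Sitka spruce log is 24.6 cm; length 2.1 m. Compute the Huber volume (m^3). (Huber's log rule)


Huber: V = Am * L,  Am = pi*(Dm/200)^2
Am = pi*(24.6/200)^2 = 0.047529 m^2
V = 0.047529*2.1 = 0.0998 m^3

0.0998


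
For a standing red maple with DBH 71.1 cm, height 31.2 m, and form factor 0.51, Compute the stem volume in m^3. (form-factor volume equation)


Formula: V = pi * (DBH/200)^2 * H * ff
Radius = DBH/200 = 71.1/200 = 0.3555 m
Radius^2 = 0.3555^2 = 0.12638025 m^2
V = pi * 0.12638025 * 31.2 * 0.51
V = 6.318 m^3

6.318


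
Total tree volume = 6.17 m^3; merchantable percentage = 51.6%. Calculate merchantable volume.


Formula: MV = V_total * (merchantable_pct / 100)
Merchantable fraction = 51.6% / 100 = 0.516
MV = 6.17 m^3 * 0.516 = 3.184 m^3

3.184


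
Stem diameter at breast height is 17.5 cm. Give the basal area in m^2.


Formula: BA = pi * (DBH/2)^2 / 10000  (cm^2 to m^2)
Radius = DBH/2 = 17.5/2 = 8.75 cm
BA = pi * 8.75^2 / 10000
   = 240.5282 cm^2 / 10000
   = 0.0241 m^2

0.0241


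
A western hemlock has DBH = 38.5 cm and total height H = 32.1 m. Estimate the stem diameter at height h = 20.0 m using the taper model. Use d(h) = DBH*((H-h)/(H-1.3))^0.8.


Taper: d(h) = DBH * ((H - h) / (H - 1.3))^0.8
Numerator = H - h = 32.1 - 20.0 = 12.1 m
Denominator = H - 1.3 = 32.1 - 1.3 = 30.8 m
Ratio = 12.1 / 30.8 = 0.39286
d = 38.5 * 0.39286^0.8 = 18.2 cm

18.2


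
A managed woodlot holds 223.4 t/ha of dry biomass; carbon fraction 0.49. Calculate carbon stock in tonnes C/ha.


Formula: Carbon Stock = Biomass * Carbon Fraction
C = 223.4 t/ha * 0.49
C = 109.5 t C/ha

109.5


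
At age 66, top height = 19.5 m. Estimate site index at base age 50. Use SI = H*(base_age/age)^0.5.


Formula: SI = H_dom * (base_age / age)^0.5
Age ratio = 50 / 66 = 0.75758
sqrt(age_ratio) = 0.87039
SI = 19.5 * 0.87039 = 17.0 m

17.0


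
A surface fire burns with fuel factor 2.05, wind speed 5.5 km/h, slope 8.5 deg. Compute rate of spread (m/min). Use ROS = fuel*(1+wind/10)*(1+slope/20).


Formula: ROS = fuel * (1 + wind/10) * (1 + slope/20)
Wind factor = 1 + 5.5/10 = 1.55
Slope factor = 1 + 8.5/20 = 1.425
ROS = 2.05 * 1.55 * 1.425 = 4.53 m/min

4.53


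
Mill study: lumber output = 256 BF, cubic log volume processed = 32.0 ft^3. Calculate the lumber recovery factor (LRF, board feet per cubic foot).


Formula: LRF = Lumber Output (BF) / Log Input (ft^3)
LRF = 256 BF / 32.0 ft^3
LRF = 8.0 BF/ft^3

8.0


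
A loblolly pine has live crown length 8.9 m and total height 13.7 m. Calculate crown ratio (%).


Formula: Crown Ratio = (Crown Length / Total Height) * 100
CR = (8.9 m / 13.7 m) * 100
CR = 0.6496 * 100 = 65.0%

65.0


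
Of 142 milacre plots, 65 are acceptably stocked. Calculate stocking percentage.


Formula: Stocking % = stocked plots / total plots * 100
Stocking = 65 / 142 * 100
Stocking = 0.4577 * 100 = 45.8%

45.8


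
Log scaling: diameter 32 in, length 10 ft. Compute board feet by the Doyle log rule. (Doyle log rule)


Doyle: BF = (D - 4)^2 * L / 16
Adjusted diameter = 32 - 4 = 28 in
(D-4)^2 = 28^2 = 784
BF = 784 * 10 / 16 = 490 BF

490


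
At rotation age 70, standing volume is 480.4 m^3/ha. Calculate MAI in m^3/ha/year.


Formula: MAI = Total Volume / Stand Age
MAI = 480.4 m^3/ha / 70 years
MAI = 6.86 m^3/ha/year

6.86


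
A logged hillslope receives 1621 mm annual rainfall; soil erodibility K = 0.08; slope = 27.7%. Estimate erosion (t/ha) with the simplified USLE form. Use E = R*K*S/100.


Formula: E = R * K * S / 100  (simplified USLE)
R * K = 1621 * 0.08 = 129.68
E = 129.68 * 27.7 / 100 = 35.92 t/ha

35.92


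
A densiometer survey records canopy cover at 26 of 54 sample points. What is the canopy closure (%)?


Formula: Canopy closure = covered points / total points * 100
Closure = 26 / 54 * 100
Closure = 0.4815 * 100 = 48.1%

48.1


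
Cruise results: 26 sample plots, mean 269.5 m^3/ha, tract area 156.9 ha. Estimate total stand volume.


Formula: Total Volume = Mean Volume per ha * Total Area
Total Volume = 269.5 m^3/ha * 156.9 ha
Total Volume = 42285 m^3

42285


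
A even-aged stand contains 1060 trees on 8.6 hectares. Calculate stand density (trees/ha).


Formula: Stand Density = N_trees / Area_ha
Density = 1060 trees / 8.6 ha
Density = 123 trees/ha

123


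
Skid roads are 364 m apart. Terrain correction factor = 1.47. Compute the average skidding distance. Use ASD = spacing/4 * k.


Formula: ASD = (spacing / 4) * correction
Uncorrected distance = spacing / 4 = 364 / 4 = 91 m
ASD = 91 * 1.47 = 134 m

134


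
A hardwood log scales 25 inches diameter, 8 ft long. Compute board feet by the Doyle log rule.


Doyle: BF = (D - 4)^2 * L / 16
Adjusted diameter = 25 - 4 = 21 in
(D-4)^2 = 21^2 = 441
BF = 441 * 8 / 16 = 221 BF

221


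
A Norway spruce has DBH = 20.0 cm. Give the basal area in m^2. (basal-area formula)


Formula: BA = pi * (DBH/2)^2 / 10000  (cm^2 to m^2)
Radius = DBH/2 = 20.0/2 = 10.0 cm
BA = pi * 10.0^2 / 10000
   = 314.1593 cm^2 / 10000
   = 0.0314 m^2

0.0314


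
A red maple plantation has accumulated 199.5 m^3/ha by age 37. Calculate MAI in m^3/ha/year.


Formula: MAI = Total Volume / Stand Age
MAI = 199.5 m^3/ha / 37 years
MAI = 5.39 m^3/ha/year

5.39


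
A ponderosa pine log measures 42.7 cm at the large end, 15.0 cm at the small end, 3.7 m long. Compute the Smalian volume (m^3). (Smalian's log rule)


Smalian: V = (A1 + A2)/2 * L,  A = pi*(D/200)^2
A1 = pi*(42.7/200)^2 = 0.143201 m^2
A2 = pi*(15.0/200)^2 = 0.017671 m^2
V = (0.143201+0.017671)/2*3.7 = 0.2976 m^3

0.2976


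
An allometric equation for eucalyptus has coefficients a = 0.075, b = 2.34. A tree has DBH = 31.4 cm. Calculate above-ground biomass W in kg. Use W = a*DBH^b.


Formula: W = a * DBH^b  (allometric power law)
DBH^b = 31.4^2.34 = 3182.8442
W = 0.075 * 3182.8442 = 238.7 kg

238.7


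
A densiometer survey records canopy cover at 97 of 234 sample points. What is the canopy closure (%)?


Formula: Canopy closure = covered points / total points * 100
Closure = 97 / 234 * 100
Closure = 0.4145 * 100 = 41.5%

41.5


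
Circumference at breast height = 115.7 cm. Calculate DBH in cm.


Formula: DBH = C / pi
DBH = 115.7 / pi
pi = 3.14159...
DBH = 36.8 cm

36.8


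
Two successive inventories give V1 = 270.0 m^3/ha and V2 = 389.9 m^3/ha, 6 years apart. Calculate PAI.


Formula: PAI = (V_T2 - V_T1) / (T2 - T1)
Volume increment = 389.9 - 270.0 = 119.9 m^3/ha
PAI = 119.9 / 6 = 19.98 m^3/ha/year

19.98


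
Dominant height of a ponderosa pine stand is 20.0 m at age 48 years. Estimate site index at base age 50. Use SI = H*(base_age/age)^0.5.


Formula: SI = H_dom * (base_age / age)^0.5
Age ratio = 50 / 48 = 1.04167
sqrt(age_ratio) = 1.02062
SI = 20.0 * 1.02062 = 20.4 m

20.4


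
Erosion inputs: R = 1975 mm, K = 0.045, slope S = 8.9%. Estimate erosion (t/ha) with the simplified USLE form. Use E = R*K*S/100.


Formula: E = R * K * S / 100  (simplified USLE)
R * K = 1975 * 0.045 = 88.875
E = 88.875 * 8.9 / 100 = 7.91 t/ha

7.91


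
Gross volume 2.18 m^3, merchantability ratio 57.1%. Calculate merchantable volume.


Formula: MV = V_total * (merchantable_pct / 100)
Merchantable fraction = 57.1% / 100 = 0.571
MV = 2.18 m^3 * 0.571 = 1.245 m^3

1.245


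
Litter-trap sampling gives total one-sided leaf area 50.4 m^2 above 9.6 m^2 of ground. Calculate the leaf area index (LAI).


Formula: LAI = total leaf area / ground area  (dimensionless)
LAI = 50.4 m^2 / 9.6 m^2
LAI = 5.25

5.25


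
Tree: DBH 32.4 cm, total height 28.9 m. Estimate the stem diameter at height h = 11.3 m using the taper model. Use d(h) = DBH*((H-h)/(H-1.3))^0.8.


Taper: d(h) = DBH * ((H - h) / (H - 1.3))^0.8
Numerator = H - h = 28.9 - 11.3 = 17.6 m
Denominator = H - 1.3 = 28.9 - 1.3 = 27.6 m
Ratio = 17.6 / 27.6 = 0.63768
d = 32.4 * 0.63768^0.8 = 22.6 cm

22.6


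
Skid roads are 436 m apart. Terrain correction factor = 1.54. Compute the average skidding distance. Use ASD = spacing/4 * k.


Formula: ASD = (spacing / 4) * correction
Uncorrected distance = spacing / 4 = 436 / 4 = 109 m
ASD = 109 * 1.54 = 168 m

168


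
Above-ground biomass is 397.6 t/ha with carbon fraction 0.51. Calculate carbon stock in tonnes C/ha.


Formula: Carbon Stock = Biomass * Carbon Fraction
C = 397.6 t/ha * 0.51
C = 202.8 t C/ha

202.8


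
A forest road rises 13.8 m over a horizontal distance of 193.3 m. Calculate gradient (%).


Formula: Gradient = rise / run * 100
Gradient = 13.8 / 193.3 * 100 = 7.1%

7.1


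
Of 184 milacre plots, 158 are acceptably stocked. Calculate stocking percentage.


Formula: Stocking % = stocked plots / total plots * 100
Stocking = 158 / 184 * 100
Stocking = 0.8587 * 100 = 85.9%

85.9


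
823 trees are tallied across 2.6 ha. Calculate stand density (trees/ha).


Formula: Stand Density = N_trees / Area_ha
Density = 823 trees / 2.6 ha
Density = 317 trees/ha

317


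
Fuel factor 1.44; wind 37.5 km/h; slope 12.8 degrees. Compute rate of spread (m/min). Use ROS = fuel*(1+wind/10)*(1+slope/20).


Formula: ROS = fuel * (1 + wind/10) * (1 + slope/20)
Wind factor = 1 + 37.5/10 = 4.75
Slope factor = 1 + 12.8/20 = 1.64
ROS = 1.44 * 4.75 * 1.64 = 11.22 m/min

11.22


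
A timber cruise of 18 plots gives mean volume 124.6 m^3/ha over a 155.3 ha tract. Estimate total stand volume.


Formula: Total Volume = Mean Volume per ha * Total Area
Total Volume = 124.6 m^3/ha * 155.3 ha
Total Volume = 19350 m^3

19350


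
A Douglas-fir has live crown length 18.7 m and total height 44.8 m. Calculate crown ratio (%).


Formula: Crown Ratio = (Crown Length / Total Height) * 100
CR = (18.7 m / 44.8 m) * 100
CR = 0.4174 * 100 = 41.7%

41.7


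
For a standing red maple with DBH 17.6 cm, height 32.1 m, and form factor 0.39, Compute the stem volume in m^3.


Formula: V = pi * (DBH/200)^2 * H * ff
Radius = DBH/200 = 17.6/200 = 0.088 m
Radius^2 = 0.088^2 = 0.007744 m^2
V = pi * 0.007744 * 32.1 * 0.39
V = 0.305 m^3

0.305


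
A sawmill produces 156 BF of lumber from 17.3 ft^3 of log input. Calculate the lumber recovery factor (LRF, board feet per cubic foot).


Formula: LRF = Lumber Output (BF) / Log Input (ft^3)
LRF = 156 BF / 17.3 ft^3
LRF = 9.02 BF/ft^3

9.02


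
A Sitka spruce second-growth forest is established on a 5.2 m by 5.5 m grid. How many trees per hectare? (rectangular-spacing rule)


Formula: TPH = 10000 m^2/ha / (spacing_x * spacing_y)
Area per tree = 5.2 m * 5.5 m = 28.6 m^2
TPH = 10000 / 28.6 = 350 trees/ha

350


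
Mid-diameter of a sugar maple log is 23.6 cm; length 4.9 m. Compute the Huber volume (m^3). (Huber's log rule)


Huber: V = Am * L,  Am = pi*(Dm/200)^2
Am = pi*(23.6/200)^2 = 0.043744 m^2
V = 0.043744*4.9 = 0.2143 m^3

0.2143


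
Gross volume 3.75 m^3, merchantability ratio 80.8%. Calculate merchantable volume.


Formula: MV = V_total * (merchantable_pct / 100)
Merchantable fraction = 80.8% / 100 = 0.808
MV = 3.75 m^3 * 0.808 = 3.03 m^3

3.03


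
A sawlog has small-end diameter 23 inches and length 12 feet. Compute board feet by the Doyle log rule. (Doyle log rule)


Doyle: BF = (D - 4)^2 * L / 16
Adjusted diameter = 23 - 4 = 19 in
(D-4)^2 = 19^2 = 361
BF = 361 * 12 / 16 = 271 BF

271


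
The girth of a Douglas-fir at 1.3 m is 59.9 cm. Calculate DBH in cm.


Formula: DBH = C / pi
DBH = 59.9 / pi
pi = 3.14159...
DBH = 19.1 cm

19.1


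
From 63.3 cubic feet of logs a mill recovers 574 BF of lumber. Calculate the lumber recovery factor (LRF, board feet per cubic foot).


Formula: LRF = Lumber Output (BF) / Log Input (ft^3)
LRF = 574 BF / 63.3 ft^3
LRF = 9.07 BF/ft^3

9.07


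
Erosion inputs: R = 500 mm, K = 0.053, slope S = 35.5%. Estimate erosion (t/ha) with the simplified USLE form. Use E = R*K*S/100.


Formula: E = R * K * S / 100  (simplified USLE)
R * K = 500 * 0.053 = 26.5
E = 26.5 * 35.5 / 100 = 9.41 t/ha

9.41


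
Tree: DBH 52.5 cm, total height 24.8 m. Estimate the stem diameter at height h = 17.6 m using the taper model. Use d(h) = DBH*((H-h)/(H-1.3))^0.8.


Taper: d(h) = DBH * ((H - h) / (H - 1.3))^0.8
Numerator = H - h = 24.8 - 17.6 = 7.2 m
Denominator = H - 1.3 = 24.8 - 1.3 = 23.5 m
Ratio = 7.2 / 23.5 = 0.30638
d = 52.5 * 0.30638^0.8 = 20.4 cm

20.4


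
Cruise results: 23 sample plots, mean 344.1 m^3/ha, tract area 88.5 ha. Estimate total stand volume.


Formula: Total Volume = Mean Volume per ha * Total Area
Total Volume = 344.1 m^3/ha * 88.5 ha
Total Volume = 30453 m^3

30453


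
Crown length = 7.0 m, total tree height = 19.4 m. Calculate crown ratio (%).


Formula: Crown Ratio = (Crown Length / Total Height) * 100
CR = (7.0 m / 19.4 m) * 100
CR = 0.3608 * 100 = 36.1%

36.1


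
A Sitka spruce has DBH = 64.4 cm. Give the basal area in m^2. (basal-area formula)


Formula: BA = pi * (DBH/2)^2 / 10000  (cm^2 to m^2)
Radius = DBH/2 = 64.4/2 = 32.2 cm
BA = pi * 32.2^2 / 10000
   = 3257.3289 cm^2 / 10000
   = 0.3257 m^2

0.3257


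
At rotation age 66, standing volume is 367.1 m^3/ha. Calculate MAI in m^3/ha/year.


Formula: MAI = Total Volume / Stand Age
MAI = 367.1 m^3/ha / 66 years
MAI = 5.56 m^3/ha/year

5.56


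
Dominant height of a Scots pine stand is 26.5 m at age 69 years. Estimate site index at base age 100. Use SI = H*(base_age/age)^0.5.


Formula: SI = H_dom * (base_age / age)^0.5
Age ratio = 100 / 69 = 1.44928
sqrt(age_ratio) = 1.20386
SI = 26.5 * 1.20386 = 31.9 m

31.9


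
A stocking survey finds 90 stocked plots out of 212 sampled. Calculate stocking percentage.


Formula: Stocking % = stocked plots / total plots * 100
Stocking = 90 / 212 * 100
Stocking = 0.4245 * 100 = 42.5%

42.5


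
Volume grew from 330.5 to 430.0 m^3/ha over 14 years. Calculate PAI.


Formula: PAI = (V_T2 - V_T1) / (T2 - T1)
Volume increment = 430.0 - 330.5 = 99.5 m^3/ha
PAI = 99.5 / 14 = 7.11 m^3/ha/year

7.11


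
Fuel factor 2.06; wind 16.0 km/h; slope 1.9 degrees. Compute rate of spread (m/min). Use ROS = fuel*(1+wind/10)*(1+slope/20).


Formula: ROS = fuel * (1 + wind/10) * (1 + slope/20)
Wind factor = 1 + 16.0/10 = 2.6
Slope factor = 1 + 1.9/20 = 1.095
ROS = 2.06 * 2.6 * 1.095 = 5.86 m/min

5.86


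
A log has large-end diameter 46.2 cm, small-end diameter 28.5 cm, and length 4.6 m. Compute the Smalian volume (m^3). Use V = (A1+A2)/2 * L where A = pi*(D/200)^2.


Smalian: V = (A1 + A2)/2 * L,  A = pi*(D/200)^2
A1 = pi*(46.2/200)^2 = 0.167639 m^2
A2 = pi*(28.5/200)^2 = 0.063794 m^2
V = (0.167639+0.063794)/2*4.6 = 0.5323 m^3

0.5323


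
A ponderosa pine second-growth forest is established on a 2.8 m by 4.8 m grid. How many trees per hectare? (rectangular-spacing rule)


Formula: TPH = 10000 m^2/ha / (spacing_x * spacing_y)
Area per tree = 2.8 m * 4.8 m = 13.44 m^2
TPH = 10000 / 13.44 = 744 trees/ha

744


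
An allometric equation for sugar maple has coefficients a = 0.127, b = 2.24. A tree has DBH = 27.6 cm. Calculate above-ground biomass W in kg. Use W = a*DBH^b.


Formula: W = a * DBH^b  (allometric power law)
DBH^b = 27.6^2.24 = 1689.026
W = 0.127 * 1689.026 = 214.5 kg

214.5


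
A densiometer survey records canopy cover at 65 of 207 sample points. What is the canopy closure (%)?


Formula: Canopy closure = covered points / total points * 100
Closure = 65 / 207 * 100
Closure = 0.314 * 100 = 31.4%

31.4


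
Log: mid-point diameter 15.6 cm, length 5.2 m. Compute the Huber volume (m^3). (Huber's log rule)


Huber: V = Am * L,  Am = pi*(Dm/200)^2
Am = pi*(15.6/200)^2 = 0.019113 m^2
V = 0.019113*5.2 = 0.0994 m^3

0.0994


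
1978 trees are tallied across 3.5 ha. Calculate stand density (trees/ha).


Formula: Stand Density = N_trees / Area_ha
Density = 1978 trees / 3.5 ha
Density = 565 trees/ha

565


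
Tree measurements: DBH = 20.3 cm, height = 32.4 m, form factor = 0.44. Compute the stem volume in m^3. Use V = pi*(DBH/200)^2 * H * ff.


Formula: V = pi * (DBH/200)^2 * H * ff
Radius = DBH/200 = 20.3/200 = 0.1015 m
Radius^2 = 0.1015^2 = 0.01030225 m^2
V = pi * 0.01030225 * 32.4 * 0.44
V = 0.461 m^3

0.461


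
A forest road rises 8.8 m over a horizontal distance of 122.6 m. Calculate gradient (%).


Formula: Gradient = rise / run * 100
Gradient = 8.8 / 122.6 * 100 = 7.2%

7.2


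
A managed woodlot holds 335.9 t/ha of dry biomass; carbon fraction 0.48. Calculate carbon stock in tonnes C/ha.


Formula: Carbon Stock = Biomass * Carbon Fraction
C = 335.9 t/ha * 0.48
C = 161.2 t C/ha

161.2


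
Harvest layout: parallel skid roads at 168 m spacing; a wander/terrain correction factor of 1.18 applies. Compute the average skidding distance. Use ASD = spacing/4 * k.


Formula: ASD = (spacing / 4) * correction
Uncorrected distance = spacing / 4 = 168 / 4 = 42 m
ASD = 42 * 1.18 = 50 m

50


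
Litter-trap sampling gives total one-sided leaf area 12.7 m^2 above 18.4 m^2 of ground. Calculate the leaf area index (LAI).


Formula: LAI = total leaf area / ground area  (dimensionless)
LAI = 12.7 m^2 / 18.4 m^2
LAI = 0.69

0.69


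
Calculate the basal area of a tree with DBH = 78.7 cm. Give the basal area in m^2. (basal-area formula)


Formula: BA = pi * (DBH/2)^2 / 10000  (cm^2 to m^2)
Radius = DBH/2 = 78.7/2 = 39.35 cm
BA = pi * 39.35^2 / 10000
   = 4864.5128 cm^2 / 10000
   = 0.4865 m^2

0.4865


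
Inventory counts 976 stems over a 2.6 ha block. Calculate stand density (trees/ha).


Formula: Stand Density = N_trees / Area_ha
Density = 976 trees / 2.6 ha
Density = 375 trees/ha

375


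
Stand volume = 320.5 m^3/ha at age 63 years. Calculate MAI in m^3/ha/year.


Formula: MAI = Total Volume / Stand Age
MAI = 320.5 m^3/ha / 63 years
MAI = 5.09 m^3/ha/year

5.09


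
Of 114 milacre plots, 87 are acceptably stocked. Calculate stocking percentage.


Formula: Stocking % = stocked plots / total plots * 100
Stocking = 87 / 114 * 100
Stocking = 0.7632 * 100 = 76.3%

76.3


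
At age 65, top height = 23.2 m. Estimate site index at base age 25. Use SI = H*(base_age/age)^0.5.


Formula: SI = H_dom * (base_age / age)^0.5
Age ratio = 25 / 65 = 0.38462
sqrt(age_ratio) = 0.62017
SI = 23.2 * 0.62017 = 14.4 m

14.4


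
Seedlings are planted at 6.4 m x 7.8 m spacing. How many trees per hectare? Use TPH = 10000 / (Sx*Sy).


Formula: TPH = 10000 m^2/ha / (spacing_x * spacing_y)
Area per tree = 6.4 m * 7.8 m = 49.92 m^2
TPH = 10000 / 49.92 = 200 trees/ha

200


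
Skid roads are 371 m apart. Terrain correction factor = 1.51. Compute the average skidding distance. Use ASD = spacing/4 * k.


Formula: ASD = (spacing / 4) * correction
Uncorrected distance = spacing / 4 = 371 / 4 = 92.75 m
ASD = 92.75 * 1.51 = 140 m

140


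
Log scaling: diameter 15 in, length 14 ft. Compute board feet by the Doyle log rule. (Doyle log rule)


Doyle: BF = (D - 4)^2 * L / 16
Adjusted diameter = 15 - 4 = 11 in
(D-4)^2 = 11^2 = 121
BF = 121 * 14 / 16 = 106 BF

106


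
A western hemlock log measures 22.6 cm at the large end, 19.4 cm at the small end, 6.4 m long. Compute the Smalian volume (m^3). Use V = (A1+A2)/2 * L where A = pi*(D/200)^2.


Smalian: V = (A1 + A2)/2 * L,  A = pi*(D/200)^2
A1 = pi*(22.6/200)^2 = 0.040115 m^2
A2 = pi*(19.4/200)^2 = 0.029559 m^2
V = (0.040115+0.029559)/2*6.4 = 0.223 m^3

0.223


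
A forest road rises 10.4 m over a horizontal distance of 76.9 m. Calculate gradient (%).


Formula: Gradient = rise / run * 100
Gradient = 10.4 / 76.9 * 100 = 13.5%

13.5


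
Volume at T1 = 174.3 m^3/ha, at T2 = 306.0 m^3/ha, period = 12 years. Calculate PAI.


Formula: PAI = (V_T2 - V_T1) / (T2 - T1)
Volume increment = 306.0 - 174.3 = 131.7 m^3/ha
PAI = 131.7 / 12 = 10.98 m^3/ha/year

10.98


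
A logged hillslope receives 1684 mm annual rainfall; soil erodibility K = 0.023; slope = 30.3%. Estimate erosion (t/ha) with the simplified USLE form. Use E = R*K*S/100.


Formula: E = R * K * S / 100  (simplified USLE)
R * K = 1684 * 0.023 = 38.732
E = 38.732 * 30.3 / 100 = 11.74 t/ha

11.74


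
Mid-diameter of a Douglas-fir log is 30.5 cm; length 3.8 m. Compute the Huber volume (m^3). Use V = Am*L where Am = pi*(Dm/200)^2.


Huber: V = Am * L,  Am = pi*(Dm/200)^2
Am = pi*(30.5/200)^2 = 0.073062 m^2
V = 0.073062*3.8 = 0.2776 m^3

0.2776


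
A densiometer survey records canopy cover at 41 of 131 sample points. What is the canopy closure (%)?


Formula: Canopy closure = covered points / total points * 100
Closure = 41 / 131 * 100
Closure = 0.313 * 100 = 31.3%

31.3


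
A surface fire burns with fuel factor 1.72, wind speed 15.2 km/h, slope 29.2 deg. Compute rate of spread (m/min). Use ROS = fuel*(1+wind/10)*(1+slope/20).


Formula: ROS = fuel * (1 + wind/10) * (1 + slope/20)
Wind factor = 1 + 15.2/10 = 2.52
Slope factor = 1 + 29.2/20 = 2.46
ROS = 1.72 * 2.52 * 2.46 = 10.66 m/min

10.66


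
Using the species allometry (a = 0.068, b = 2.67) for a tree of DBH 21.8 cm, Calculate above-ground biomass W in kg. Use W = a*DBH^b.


Formula: W = a * DBH^b  (allometric power law)
DBH^b = 21.8^2.67 = 3746.9581
W = 0.068 * 3746.9581 = 254.8 kg

254.8


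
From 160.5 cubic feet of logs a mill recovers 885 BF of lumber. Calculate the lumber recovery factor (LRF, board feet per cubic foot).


Formula: LRF = Lumber Output (BF) / Log Input (ft^3)
LRF = 885 BF / 160.5 ft^3
LRF = 5.51 BF/ft^3

5.51


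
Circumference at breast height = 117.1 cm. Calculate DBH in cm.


Formula: DBH = C / pi
DBH = 117.1 / pi
pi = 3.14159...
DBH = 37.3 cm

37.3


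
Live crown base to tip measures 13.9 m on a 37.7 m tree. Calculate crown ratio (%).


Formula: Crown Ratio = (Crown Length / Total Height) * 100
CR = (13.9 m / 37.7 m) * 100
CR = 0.3687 * 100 = 36.9%

36.9


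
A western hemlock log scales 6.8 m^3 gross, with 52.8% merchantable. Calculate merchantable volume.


Formula: MV = V_total * (merchantable_pct / 100)
Merchantable fraction = 52.8% / 100 = 0.528
MV = 6.8 m^3 * 0.528 = 3.59 m^3

3.59


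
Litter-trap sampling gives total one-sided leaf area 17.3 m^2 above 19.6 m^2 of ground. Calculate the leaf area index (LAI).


Formula: LAI = total leaf area / ground area  (dimensionless)
LAI = 17.3 m^2 / 19.6 m^2
LAI = 0.88

0.88


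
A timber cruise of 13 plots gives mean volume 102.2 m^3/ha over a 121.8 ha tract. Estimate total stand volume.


Formula: Total Volume = Mean Volume per ha * Total Area
Total Volume = 102.2 m^3/ha * 121.8 ha
Total Volume = 12448 m^3

12448


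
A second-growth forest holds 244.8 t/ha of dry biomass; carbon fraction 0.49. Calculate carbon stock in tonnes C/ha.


Formula: Carbon Stock = Biomass * Carbon Fraction
C = 244.8 t/ha * 0.49
C = 120.0 t C/ha

120.0


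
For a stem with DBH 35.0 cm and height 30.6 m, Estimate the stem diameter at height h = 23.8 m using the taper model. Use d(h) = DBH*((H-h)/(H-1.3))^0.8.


Taper: d(h) = DBH * ((H - h) / (H - 1.3))^0.8
Numerator = H - h = 30.6 - 23.8 = 6.8 m
Denominator = H - 1.3 = 30.6 - 1.3 = 29.3 m
Ratio = 6.8 / 29.3 = 0.23208
d = 35.0 * 0.23208^0.8 = 10.9 cm

10.9


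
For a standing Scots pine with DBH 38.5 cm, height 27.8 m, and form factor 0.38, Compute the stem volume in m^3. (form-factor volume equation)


Formula: V = pi * (DBH/200)^2 * H * ff
Radius = DBH/200 = 38.5/200 = 0.1925 m
Radius^2 = 0.1925^2 = 0.03705625 m^2
V = pi * 0.03705625 * 27.8 * 0.38
V = 1.23 m^3

1.23


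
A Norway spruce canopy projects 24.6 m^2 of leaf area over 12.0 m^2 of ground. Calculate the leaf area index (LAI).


Formula: LAI = total leaf area / ground area  (dimensionless)
LAI = 24.6 m^2 / 12.0 m^2
LAI = 2.05

2.05


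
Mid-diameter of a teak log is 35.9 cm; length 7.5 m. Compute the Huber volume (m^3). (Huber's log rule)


Huber: V = Am * L,  Am = pi*(Dm/200)^2
Am = pi*(35.9/200)^2 = 0.101223 m^2
V = 0.101223*7.5 = 0.7592 m^3

0.7592


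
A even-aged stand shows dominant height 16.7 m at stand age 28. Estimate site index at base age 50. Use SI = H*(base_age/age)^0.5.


Formula: SI = H_dom * (base_age / age)^0.5
Age ratio = 50 / 28 = 1.78571
sqrt(age_ratio) = 1.33631
SI = 16.7 * 1.33631 = 22.3 m

22.3


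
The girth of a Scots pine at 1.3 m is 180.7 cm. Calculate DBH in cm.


Formula: DBH = C / pi
DBH = 180.7 / pi
pi = 3.14159...
DBH = 57.5 cm

57.5


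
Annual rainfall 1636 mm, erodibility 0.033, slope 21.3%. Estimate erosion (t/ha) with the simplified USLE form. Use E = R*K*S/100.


Formula: E = R * K * S / 100  (simplified USLE)
R * K = 1636 * 0.033 = 53.988
E = 53.988 * 21.3 / 100 = 11.5 t/ha

11.5


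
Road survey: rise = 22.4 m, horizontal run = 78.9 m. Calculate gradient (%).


Formula: Gradient = rise / run * 100
Gradient = 22.4 / 78.9 * 100 = 28.4%

28.4


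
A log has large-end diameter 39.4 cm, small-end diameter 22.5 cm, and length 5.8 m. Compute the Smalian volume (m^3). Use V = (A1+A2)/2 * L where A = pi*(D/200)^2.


Smalian: V = (A1 + A2)/2 * L,  A = pi*(D/200)^2
A1 = pi*(39.4/200)^2 = 0.121922 m^2
A2 = pi*(22.5/200)^2 = 0.039761 m^2
V = (0.121922+0.039761)/2*5.8 = 0.4689 m^3

0.4689


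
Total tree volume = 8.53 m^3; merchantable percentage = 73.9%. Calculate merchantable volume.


Formula: MV = V_total * (merchantable_pct / 100)
Merchantable fraction = 73.9% / 100 = 0.739
MV = 8.53 m^3 * 0.739 = 6.304 m^3

6.304


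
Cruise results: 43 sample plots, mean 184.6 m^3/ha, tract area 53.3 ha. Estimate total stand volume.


Formula: Total Volume = Mean Volume per ha * Total Area
Total Volume = 184.6 m^3/ha * 53.3 ha
Total Volume = 9839 m^3

9839


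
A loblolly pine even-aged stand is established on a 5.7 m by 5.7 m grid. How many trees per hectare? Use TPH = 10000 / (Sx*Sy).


Formula: TPH = 10000 m^2/ha / (spacing_x * spacing_y)
Area per tree = 5.7 m * 5.7 m = 32.49 m^2
TPH = 10000 / 32.49 = 308 trees/ha

308


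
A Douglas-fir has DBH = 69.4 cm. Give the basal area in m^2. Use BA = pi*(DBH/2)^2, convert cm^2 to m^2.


Formula: BA = pi * (DBH/2)^2 / 10000  (cm^2 to m^2)
Radius = DBH/2 = 69.4/2 = 34.7 cm
BA = pi * 34.7^2 / 10000
   = 3782.7603 cm^2 / 10000
   = 0.3783 m^2

0.3783


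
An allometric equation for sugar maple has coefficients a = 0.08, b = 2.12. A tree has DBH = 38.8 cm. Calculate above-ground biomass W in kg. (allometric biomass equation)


Formula: W = a * DBH^b  (allometric power law)
DBH^b = 38.8^2.12 = 2335.1956
W = 0.08 * 2335.1956 = 186.8 kg

186.8


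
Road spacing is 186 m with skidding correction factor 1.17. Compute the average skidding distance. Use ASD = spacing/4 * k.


Formula: ASD = (spacing / 4) * correction
Uncorrected distance = spacing / 4 = 186 / 4 = 46.5 m
ASD = 46.5 * 1.17 = 54 m

54


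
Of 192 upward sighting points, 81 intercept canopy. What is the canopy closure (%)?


Formula: Canopy closure = covered points / total points * 100
Closure = 81 / 192 * 100
Closure = 0.4219 * 100 = 42.2%

42.2


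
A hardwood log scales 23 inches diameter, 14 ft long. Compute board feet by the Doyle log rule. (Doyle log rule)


Doyle: BF = (D - 4)^2 * L / 16
Adjusted diameter = 23 - 4 = 19 in
(D-4)^2 = 19^2 = 361
BF = 361 * 14 / 16 = 316 BF

316


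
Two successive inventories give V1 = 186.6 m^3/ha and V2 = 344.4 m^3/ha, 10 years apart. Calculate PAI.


Formula: PAI = (V_T2 - V_T1) / (T2 - T1)
Volume increment = 344.4 - 186.6 = 157.8 m^3/ha
PAI = 157.8 / 10 = 15.78 m^3/ha/year

15.78
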